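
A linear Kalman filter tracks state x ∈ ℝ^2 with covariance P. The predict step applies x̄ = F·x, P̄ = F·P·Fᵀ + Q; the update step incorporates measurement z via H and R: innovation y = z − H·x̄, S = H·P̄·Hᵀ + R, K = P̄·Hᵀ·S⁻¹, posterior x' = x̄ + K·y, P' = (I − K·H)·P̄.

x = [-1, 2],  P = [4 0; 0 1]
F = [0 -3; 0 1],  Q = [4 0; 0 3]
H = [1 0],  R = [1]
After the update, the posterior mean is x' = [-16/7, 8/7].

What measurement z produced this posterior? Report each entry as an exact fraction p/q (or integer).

x̄ = F·x = [-6, 2]
P̄ = F·P·Fᵀ + Q = [13 -3; -3 4]
S = H·P̄·Hᵀ + R = [14]
K = P̄·Hᵀ·S⁻¹ = [13/14; -3/14]
x' − x̄ = [26/7, -6/7] = K·y
y = (KᵀK)⁻¹·Kᵀ·(x' − x̄) = [4]
z = y + H·x̄ = [4] + [-6] = [-2]

z = [-2]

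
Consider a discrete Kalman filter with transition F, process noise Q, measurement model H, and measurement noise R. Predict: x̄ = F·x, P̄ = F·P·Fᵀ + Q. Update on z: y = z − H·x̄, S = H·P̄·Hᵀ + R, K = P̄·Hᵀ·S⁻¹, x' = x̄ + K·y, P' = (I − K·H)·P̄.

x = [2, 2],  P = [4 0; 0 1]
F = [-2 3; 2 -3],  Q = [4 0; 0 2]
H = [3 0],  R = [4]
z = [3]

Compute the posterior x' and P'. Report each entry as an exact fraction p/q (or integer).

x' = [269/265, -61/53]
P' = [116/265 -20/53; -20/53 306/53]

x̄ = F·x = [2, -2]
P̄ = F·P·Fᵀ + Q = [29 -25; -25 27]
y = z − H·x̄ = [-3]
S = H·P̄·Hᵀ + R = [265]
K = P̄·Hᵀ·S⁻¹ = [87/265; -15/53]
x' = x̄ + K·y = [269/265, -61/53]
P' = (I − K·H)·P̄ = [116/265 -20/53; -20/53 306/53]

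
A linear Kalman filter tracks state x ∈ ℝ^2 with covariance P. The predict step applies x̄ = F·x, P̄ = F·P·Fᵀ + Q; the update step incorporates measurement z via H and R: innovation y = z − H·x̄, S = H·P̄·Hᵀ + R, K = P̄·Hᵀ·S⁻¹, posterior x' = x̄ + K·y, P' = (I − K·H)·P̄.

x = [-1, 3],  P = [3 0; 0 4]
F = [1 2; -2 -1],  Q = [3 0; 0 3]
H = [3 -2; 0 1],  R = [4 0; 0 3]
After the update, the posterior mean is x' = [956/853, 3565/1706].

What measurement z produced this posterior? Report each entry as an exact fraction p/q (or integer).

x̄ = F·x = [5, -1]
P̄ = F·P·Fᵀ + Q = [22 -14; -14 19]
S = H·P̄·Hᵀ + R = [446 -80; -80 22]
K = P̄·Hᵀ·S⁻¹ = [237/853 319/853; -60/853 1037/1706]
x' − x̄ = [-3309/853, 5271/1706] = K·y
y = (KᵀK)⁻¹·Kᵀ·(x' − x̄) = [-18, 3]
z = y + H·x̄ = [-18, 3] + [17, -1] = [-1, 2]

z = [-1, 2]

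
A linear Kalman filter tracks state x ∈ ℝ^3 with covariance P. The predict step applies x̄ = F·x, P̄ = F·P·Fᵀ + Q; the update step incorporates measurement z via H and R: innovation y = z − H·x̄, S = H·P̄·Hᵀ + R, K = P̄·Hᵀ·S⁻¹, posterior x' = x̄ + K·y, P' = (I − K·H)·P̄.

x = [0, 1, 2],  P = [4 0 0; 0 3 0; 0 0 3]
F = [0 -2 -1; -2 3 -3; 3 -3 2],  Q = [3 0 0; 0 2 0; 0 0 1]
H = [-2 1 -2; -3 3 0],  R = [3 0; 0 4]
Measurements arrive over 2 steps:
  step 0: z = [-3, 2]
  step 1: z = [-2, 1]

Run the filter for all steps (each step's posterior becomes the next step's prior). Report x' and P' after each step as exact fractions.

step 0: x' = [-198874/44503, -175188/44503, 170587/44503], P' = [478017/44503 467217/44503 -251649/44503; 467217/44503 474669/44503 -238905/44503; -251649/44503 -238905/44503 166107/44503]
step 1: x' = [-484025251/184619716, -1379972315/553859148, 1160296883/553859148], P' = [356889873/92309858 345945663/92309858 -176858715/92309858; 345945663/92309858 1114909067/276929574 -482193191/276929574; -176858715/92309858 -482193191/276929574 434059337/276929574]

step 0: x̄ = F·x = [-4, -3, 1]
step 0: P̄ = F·P·Fᵀ + Q = [18 -9 12; -9 72 -69; 12 -69 76]
step 0: y = z − H·x̄ = [-6, -1]
step 0: S = H·P̄·Hᵀ + R = [859 891; 891 976]
step 0: K = P̄·Hᵀ·S⁻¹ = [4827/44503 -8100/44503; 6015/44503 5589/44503; -22607/44503 9558/44503]
step 0: x' = x̄ + K·y = [-198874/44503, -175188/44503, 170587/44503]
step 0: P' = (I − K·H)·P̄ = [478017/44503 467217/44503 -251649/44503; 467217/44503 474669/44503 -238905/44503; -251649/44503 -238905/44503 166107/44503]
step 1: x̄ = F·x = [179789/44503, -639577/44503, 270116/44503]
step 1: P̄ = F·P·Fᵀ + Q = [1242672/44503 -1700838/44503 706350/44503; -1700838/44503 3441956/44503 -1440648/44503; 706350/44503 -1440648/44503 720271/44503]
step 1: y = z − H·x̄ = [1450381/44503, 2502601/44503]
step 1: S = H·P̄·Hᵀ + R = [29643981/44503 45971430/44503; 45971430/44503 72954748/44503]
step 1: K = P̄·Hᵀ·S⁻¹ = [-4705551/92309858 -16416315/184619716; 1207157/276929574 38536039/184619716; -96386525/276929574 24191477/184619716]
step 1: x' = x̄ + K·y = [-484025251/184619716, -1379972315/553859148, 1160296883/553859148]
step 1: P' = (I − K·H)·P̄ = [356889873/92309858 345945663/92309858 -176858715/92309858; 345945663/92309858 1114909067/276929574 -482193191/276929574; -176858715/92309858 -482193191/276929574 434059337/276929574]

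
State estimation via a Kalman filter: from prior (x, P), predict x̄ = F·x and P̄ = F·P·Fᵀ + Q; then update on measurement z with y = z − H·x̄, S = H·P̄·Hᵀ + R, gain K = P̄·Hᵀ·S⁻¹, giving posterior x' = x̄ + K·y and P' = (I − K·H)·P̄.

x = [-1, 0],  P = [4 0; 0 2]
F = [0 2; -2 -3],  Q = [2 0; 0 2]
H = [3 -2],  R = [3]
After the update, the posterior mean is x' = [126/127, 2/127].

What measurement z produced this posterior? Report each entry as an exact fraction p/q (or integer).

x̄ = F·x = [0, 2]
P̄ = F·P·Fᵀ + Q = [10 -12; -12 36]
S = H·P̄·Hᵀ + R = [381]
K = P̄·Hᵀ·S⁻¹ = [18/127; -36/127]
x' − x̄ = [126/127, -252/127] = K·y
y = (KᵀK)⁻¹·Kᵀ·(x' − x̄) = [7]
z = y + H·x̄ = [7] + [-4] = [3]

z = [3]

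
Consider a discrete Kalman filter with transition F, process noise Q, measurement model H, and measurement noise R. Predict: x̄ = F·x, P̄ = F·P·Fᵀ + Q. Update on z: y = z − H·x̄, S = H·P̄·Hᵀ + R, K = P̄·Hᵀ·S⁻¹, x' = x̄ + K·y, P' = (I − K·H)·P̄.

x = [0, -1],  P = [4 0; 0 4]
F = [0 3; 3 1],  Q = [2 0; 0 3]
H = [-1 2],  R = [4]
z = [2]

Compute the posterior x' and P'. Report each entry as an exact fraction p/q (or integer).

x' = [-256/83, -46/83]
P' = [3056/83 1514/83; 1514/83 831/83]

x̄ = F·x = [-3, -1]
P̄ = F·P·Fᵀ + Q = [38 12; 12 43]
y = z − H·x̄ = [1]
S = H·P̄·Hᵀ + R = [166]
K = P̄·Hᵀ·S⁻¹ = [-7/83; 37/83]
x' = x̄ + K·y = [-256/83, -46/83]
P' = (I − K·H)·P̄ = [3056/83 1514/83; 1514/83 831/83]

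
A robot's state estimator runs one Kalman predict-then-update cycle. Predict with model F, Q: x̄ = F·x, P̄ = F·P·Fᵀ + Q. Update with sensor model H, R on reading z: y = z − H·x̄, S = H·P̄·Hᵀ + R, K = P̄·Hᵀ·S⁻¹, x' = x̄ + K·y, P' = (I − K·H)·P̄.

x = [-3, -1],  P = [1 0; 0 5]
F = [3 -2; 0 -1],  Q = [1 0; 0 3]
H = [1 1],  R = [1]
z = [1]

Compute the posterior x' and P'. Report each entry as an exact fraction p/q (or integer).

x̄ = F·x = [-7, 1]
P̄ = F·P·Fᵀ + Q = [30 10; 10 8]
y = z − H·x̄ = [7]
S = H·P̄·Hᵀ + R = [59]
K = P̄·Hᵀ·S⁻¹ = [40/59; 18/59]
x' = x̄ + K·y = [-133/59, 185/59]
P' = (I − K·H)·P̄ = [170/59 -130/59; -130/59 148/59]

x' = [-133/59, 185/59]
P' = [170/59 -130/59; -130/59 148/59]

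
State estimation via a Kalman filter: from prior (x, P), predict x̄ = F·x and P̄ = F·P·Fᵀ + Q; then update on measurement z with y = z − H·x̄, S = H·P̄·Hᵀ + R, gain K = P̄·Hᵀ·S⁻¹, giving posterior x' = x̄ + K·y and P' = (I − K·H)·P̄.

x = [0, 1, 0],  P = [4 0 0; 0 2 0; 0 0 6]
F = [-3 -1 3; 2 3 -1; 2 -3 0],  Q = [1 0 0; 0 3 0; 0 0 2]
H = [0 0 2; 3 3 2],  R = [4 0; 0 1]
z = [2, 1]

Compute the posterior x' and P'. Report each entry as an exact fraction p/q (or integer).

x' = [-29614/9661, 27096/9661, 8613/9661]
P' = [407208/9661 -401943/9661 -5958/9661; -401943/9661 401918/9661 -302/9661; -5958/9661 -302/9661 9396/9661]

x̄ = F·x = [-1, 3, -3]
P̄ = F·P·Fᵀ + Q = [93 -48 -18; -48 43 -2; -18 -2 36]
y = z − H·x̄ = [8, 1]
S = H·P̄·Hᵀ + R = [148 24; 24 265]
K = P̄·Hᵀ·S⁻¹ = [-2979/9661 3879/9661; -151/9661 -679/9661; 4698/9661 12/9661]
x' = x̄ + K·y = [-29614/9661, 27096/9661, 8613/9661]
P' = (I − K·H)·P̄ = [407208/9661 -401943/9661 -5958/9661; -401943/9661 401918/9661 -302/9661; -5958/9661 -302/9661 9396/9661]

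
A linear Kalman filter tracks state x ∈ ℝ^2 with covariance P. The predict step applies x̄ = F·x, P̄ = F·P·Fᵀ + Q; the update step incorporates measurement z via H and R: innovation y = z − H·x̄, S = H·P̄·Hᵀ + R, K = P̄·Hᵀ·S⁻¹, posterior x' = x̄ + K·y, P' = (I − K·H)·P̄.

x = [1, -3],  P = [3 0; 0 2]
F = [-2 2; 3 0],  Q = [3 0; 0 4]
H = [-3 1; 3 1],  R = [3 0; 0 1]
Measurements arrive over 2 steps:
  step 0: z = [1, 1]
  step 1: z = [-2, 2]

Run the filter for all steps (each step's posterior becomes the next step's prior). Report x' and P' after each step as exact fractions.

step 0: x' = [-284/14743, 12493/14743], P' = [1625/14743 -2388/14743; -2388/14743 14097/14743]
step 1: x' = [17486214/25861393, 196756/25861393], P' = [2741747/25861393 -3616860/25861393; -3616860/25861393 21488547/25861393]

step 0: x̄ = F·x = [-8, 3]
step 0: P̄ = F·P·Fᵀ + Q = [23 -18; -18 31]
step 0: y = z − H·x̄ = [-26, 22]
step 0: S = H·P̄·Hᵀ + R = [349 -176; -176 131]
step 0: K = P̄·Hᵀ·S⁻¹ = [-2421/14743 2487/14743; 7087/14743 6933/14743]
step 0: x' = x̄ + K·y = [-284/14743, 12493/14743]
step 0: P' = (I − K·H)·P̄ = [1625/14743 -2388/14743; -2388/14743 14097/14743]
step 1: x̄ = F·x = [25554/14743, -852/14743]
step 1: P̄ = F·P·Fᵀ + Q = [126221/14743 -24078/14743; -24078/14743 73597/14743]
step 1: y = z − H·x̄ = [48028/14743, -46324/14743]
step 1: S = H·P̄·Hᵀ + R = [1398283/14743 -1062392/14743; -1062392/14743 1079861/14743]
step 1: K = P̄·Hᵀ·S⁻¹ = [-3947367/25861393 4608381/25861393; 10779709/25861393 10637967/25861393]
step 1: x' = x̄ + K·y = [17486214/25861393, 196756/25861393]
step 1: P' = (I − K·H)·P̄ = [2741747/25861393 -3616860/25861393; -3616860/25861393 21488547/25861393]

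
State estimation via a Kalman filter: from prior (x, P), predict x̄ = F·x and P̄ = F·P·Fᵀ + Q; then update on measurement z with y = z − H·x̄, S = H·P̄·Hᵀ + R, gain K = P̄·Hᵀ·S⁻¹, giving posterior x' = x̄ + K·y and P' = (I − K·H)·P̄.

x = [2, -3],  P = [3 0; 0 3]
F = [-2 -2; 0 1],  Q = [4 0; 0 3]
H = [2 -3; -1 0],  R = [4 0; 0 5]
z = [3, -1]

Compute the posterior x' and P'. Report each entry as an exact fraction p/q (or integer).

x̄ = F·x = [2, -3]
P̄ = F·P·Fᵀ + Q = [28 -6; -6 6]
y = z − H·x̄ = [-10, 1]
S = H·P̄·Hᵀ + R = [242 -74; -74 33]
K = P̄·Hᵀ·S⁻¹ = [37/251 -130/251; -273/1255 -384/1255]
x' = x̄ + K·y = [2/251, -1419/1255]
P' = (I − K·H)·P̄ = [650/251 384/251; 384/251 1644/1255]

x' = [2/251, -1419/1255]
P' = [650/251 384/251; 384/251 1644/1255]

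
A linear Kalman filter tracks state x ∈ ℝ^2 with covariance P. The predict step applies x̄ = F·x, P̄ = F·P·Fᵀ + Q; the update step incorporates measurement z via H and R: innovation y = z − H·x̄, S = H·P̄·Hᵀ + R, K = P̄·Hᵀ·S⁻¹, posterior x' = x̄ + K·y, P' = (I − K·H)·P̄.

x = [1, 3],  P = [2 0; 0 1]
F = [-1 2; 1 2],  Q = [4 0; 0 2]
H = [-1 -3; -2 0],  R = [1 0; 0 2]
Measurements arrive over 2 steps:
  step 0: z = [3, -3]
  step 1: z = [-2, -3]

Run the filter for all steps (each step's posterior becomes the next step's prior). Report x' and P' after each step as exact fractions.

step 0: x̄ = F·x = [5, 7]
step 0: P̄ = F·P·Fᵀ + Q = [10 2; 2 8]
step 0: y = z − H·x̄ = [29, 7]
step 0: S = H·P̄·Hᵀ + R = [95 32; 32 42]
step 0: K = P̄·Hᵀ·S⁻¹ = [-16/1483 -694/1483; -482/1483 226/1483]
step 0: x' = x̄ + K·y = [2093/1483, -2015/1483]
step 0: P' = (I − K·H)·P̄ = [694/1483 -226/1483; -226/1483 236/1483]
step 1: x̄ = F·x = [-6123/1483, -1937/1483]
step 1: P̄ = F·P·Fᵀ + Q = [8474/1483 250/1483; 250/1483 3700/1483]
step 1: y = z − H·x̄ = [-14900/1483, -16695/1483]
step 1: S = H·P̄·Hᵀ + R = [44757/1483 18448/1483; 18448/1483 36862/1483]
step 1: K = P̄·Hᵀ·S⁻¹ = [-9224/441505 -198374/441505; -27590/88301 12610/88301]
step 1: x' = x̄ + K·y = [100601/88301, 19911/88301]
step 1: P' = (I − K·H)·P̄ = [198374/441505 -12610/88301; -12610/88301 13400/88301]

step 0: x' = [2093/1483, -2015/1483], P' = [694/1483 -226/1483; -226/1483 236/1483]
step 1: x' = [100601/88301, 19911/88301], P' = [198374/441505 -12610/88301; -12610/88301 13400/88301]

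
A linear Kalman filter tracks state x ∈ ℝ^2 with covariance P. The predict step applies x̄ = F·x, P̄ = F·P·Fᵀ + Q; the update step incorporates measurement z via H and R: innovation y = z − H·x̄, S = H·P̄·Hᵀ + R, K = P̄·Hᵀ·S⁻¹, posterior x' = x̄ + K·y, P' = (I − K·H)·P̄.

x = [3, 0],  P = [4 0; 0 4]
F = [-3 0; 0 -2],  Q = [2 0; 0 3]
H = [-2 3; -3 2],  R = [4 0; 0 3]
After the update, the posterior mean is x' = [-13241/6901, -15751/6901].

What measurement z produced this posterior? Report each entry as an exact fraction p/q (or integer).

z = [-3, 1]

x̄ = F·x = [-9, 0]
P̄ = F·P·Fᵀ + Q = [38 0; 0 19]
S = H·P̄·Hᵀ + R = [327 342; 342 421]
K = P̄·Hᵀ·S⁻¹ = [6992/20703 -3762/6901; 3667/6901 -2356/6901]
x' − x̄ = [48868/6901, -15751/6901] = K·y
y = (KᵀK)⁻¹·Kᵀ·(x' − x̄) = [-21, -26]
z = y + H·x̄ = [-21, -26] + [18, 27] = [-3, 1]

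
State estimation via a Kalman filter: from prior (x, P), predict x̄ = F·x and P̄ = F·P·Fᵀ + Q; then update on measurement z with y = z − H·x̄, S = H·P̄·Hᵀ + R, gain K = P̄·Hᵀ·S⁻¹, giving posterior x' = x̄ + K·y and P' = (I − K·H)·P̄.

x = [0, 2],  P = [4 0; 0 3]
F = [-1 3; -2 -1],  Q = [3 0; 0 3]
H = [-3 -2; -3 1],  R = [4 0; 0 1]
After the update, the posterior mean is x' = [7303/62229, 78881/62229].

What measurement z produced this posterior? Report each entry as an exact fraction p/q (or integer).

z = [-3, 1]

x̄ = F·x = [6, -2]
P̄ = F·P·Fᵀ + Q = [34 -1; -1 22]
S = H·P̄·Hᵀ + R = [386 259; 259 335]
K = P̄·Hᵀ·S⁻¹ = [-6823/62229 -13858/62229; -20210/62229 20269/62229]
x' − x̄ = [-366071/62229, 203339/62229] = K·y
y = (KᵀK)⁻¹·Kᵀ·(x' − x̄) = [11, 21]
z = y + H·x̄ = [11, 21] + [-14, -20] = [-3, 1]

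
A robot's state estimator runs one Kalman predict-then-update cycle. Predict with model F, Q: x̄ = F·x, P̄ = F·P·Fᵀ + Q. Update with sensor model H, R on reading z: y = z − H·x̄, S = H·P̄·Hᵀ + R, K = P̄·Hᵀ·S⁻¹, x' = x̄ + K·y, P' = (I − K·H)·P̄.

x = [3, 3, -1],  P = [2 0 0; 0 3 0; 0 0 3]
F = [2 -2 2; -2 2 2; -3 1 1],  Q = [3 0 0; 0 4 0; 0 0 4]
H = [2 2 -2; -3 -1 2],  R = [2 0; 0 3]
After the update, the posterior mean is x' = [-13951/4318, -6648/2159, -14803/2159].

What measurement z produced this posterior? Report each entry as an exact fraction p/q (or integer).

x̄ = F·x = [-2, -2, -7]
P̄ = F·P·Fᵀ + Q = [35 -8 -12; -8 36 24; -12 24 28]
S = H·P̄·Hᵀ + R = [238 -306; -306 466]
K = P̄·Hᵀ·S⁻¹ = [-339/8636 -145/508; 1843/2159 81/127; 737/2159 47/127]
x' − x̄ = [-5315/4318, -2330/2159, 310/2159] = K·y
y = (KᵀK)⁻¹·Kᵀ·(x' − x̄) = [-5, 5]
z = y + H·x̄ = [-5, 5] + [6, -6] = [1, -1]

z = [1, -1]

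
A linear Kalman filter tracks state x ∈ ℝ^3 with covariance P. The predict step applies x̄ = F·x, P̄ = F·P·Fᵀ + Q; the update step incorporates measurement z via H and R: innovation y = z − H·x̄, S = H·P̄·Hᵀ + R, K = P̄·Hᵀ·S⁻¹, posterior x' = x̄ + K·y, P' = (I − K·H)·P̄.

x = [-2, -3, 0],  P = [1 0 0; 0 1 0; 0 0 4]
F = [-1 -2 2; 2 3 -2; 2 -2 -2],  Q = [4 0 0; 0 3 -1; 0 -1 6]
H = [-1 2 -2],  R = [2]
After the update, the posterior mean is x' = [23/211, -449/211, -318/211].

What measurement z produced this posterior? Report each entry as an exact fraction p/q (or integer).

x̄ = F·x = [8, -13, 2]
P̄ = F·P·Fᵀ + Q = [25 -24 -14; -24 32 13; -14 13 30]
S = H·P̄·Hᵀ + R = [211]
K = P̄·Hᵀ·S⁻¹ = [-45/211; 62/211; -20/211]
x' − x̄ = [-1665/211, 2294/211, -740/211] = K·y
y = (KᵀK)⁻¹·Kᵀ·(x' − x̄) = [37]
z = y + H·x̄ = [37] + [-38] = [-1]

z = [-1]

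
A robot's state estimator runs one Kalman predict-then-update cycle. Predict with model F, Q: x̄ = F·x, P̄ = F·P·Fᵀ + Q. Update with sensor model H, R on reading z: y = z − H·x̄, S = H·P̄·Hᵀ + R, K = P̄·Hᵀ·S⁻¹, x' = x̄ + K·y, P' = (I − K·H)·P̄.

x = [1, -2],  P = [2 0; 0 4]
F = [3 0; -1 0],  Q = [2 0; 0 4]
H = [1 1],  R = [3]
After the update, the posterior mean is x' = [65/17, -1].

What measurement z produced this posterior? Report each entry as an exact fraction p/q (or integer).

z = [3]

x̄ = F·x = [3, -1]
P̄ = F·P·Fᵀ + Q = [20 -6; -6 6]
S = H·P̄·Hᵀ + R = [17]
K = P̄·Hᵀ·S⁻¹ = [14/17; 0]
x' − x̄ = [14/17, 0] = K·y
y = (KᵀK)⁻¹·Kᵀ·(x' − x̄) = [1]
z = y + H·x̄ = [1] + [2] = [3]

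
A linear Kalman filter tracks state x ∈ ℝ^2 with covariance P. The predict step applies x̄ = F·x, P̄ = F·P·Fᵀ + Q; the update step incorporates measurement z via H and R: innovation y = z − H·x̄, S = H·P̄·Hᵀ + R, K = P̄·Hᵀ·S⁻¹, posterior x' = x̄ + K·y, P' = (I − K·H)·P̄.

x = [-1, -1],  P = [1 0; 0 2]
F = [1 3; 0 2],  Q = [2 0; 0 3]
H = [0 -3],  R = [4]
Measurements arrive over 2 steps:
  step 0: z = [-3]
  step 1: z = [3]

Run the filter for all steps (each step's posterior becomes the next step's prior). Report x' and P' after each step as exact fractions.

step 0: x̄ = F·x = [-4, -2]
step 0: P̄ = F·P·Fᵀ + Q = [21 12; 12 11]
step 0: y = z − H·x̄ = [-9]
step 0: S = H·P̄·Hᵀ + R = [103]
step 0: K = P̄·Hᵀ·S⁻¹ = [-36/103; -33/103]
step 0: x' = x̄ + K·y = [-88/103, 91/103]
step 0: P' = (I − K·H)·P̄ = [867/103 48/103; 48/103 44/103]
step 1: x̄ = F·x = [185/103, 182/103]
step 1: P̄ = F·P·Fᵀ + Q = [1757/103 360/103; 360/103 485/103]
step 1: y = z − H·x̄ = [855/103]
step 1: S = H·P̄·Hᵀ + R = [4777/103]
step 1: K = P̄·Hᵀ·S⁻¹ = [-1080/4777; -1455/4777]
step 1: x' = x̄ + K·y = [-385/4777, -3637/4777]
step 1: P' = (I − K·H)·P̄ = [70163/4777 1440/4777; 1440/4777 1940/4777]

step 0: x' = [-88/103, 91/103], P' = [867/103 48/103; 48/103 44/103]
step 1: x' = [-385/4777, -3637/4777], P' = [70163/4777 1440/4777; 1440/4777 1940/4777]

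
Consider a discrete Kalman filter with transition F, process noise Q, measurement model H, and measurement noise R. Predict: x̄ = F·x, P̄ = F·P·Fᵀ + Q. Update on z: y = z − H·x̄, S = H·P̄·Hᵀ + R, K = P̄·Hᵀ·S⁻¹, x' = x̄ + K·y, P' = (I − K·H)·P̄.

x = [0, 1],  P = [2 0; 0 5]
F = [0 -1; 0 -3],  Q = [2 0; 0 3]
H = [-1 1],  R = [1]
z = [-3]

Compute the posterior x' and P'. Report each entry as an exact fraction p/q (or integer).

x' = [-17/13, -111/26]
P' = [59/13 63/13; 63/13 159/26]

x̄ = F·x = [-1, -3]
P̄ = F·P·Fᵀ + Q = [7 15; 15 48]
y = z − H·x̄ = [-1]
S = H·P̄·Hᵀ + R = [26]
K = P̄·Hᵀ·S⁻¹ = [4/13; 33/26]
x' = x̄ + K·y = [-17/13, -111/26]
P' = (I − K·H)·P̄ = [59/13 63/13; 63/13 159/26]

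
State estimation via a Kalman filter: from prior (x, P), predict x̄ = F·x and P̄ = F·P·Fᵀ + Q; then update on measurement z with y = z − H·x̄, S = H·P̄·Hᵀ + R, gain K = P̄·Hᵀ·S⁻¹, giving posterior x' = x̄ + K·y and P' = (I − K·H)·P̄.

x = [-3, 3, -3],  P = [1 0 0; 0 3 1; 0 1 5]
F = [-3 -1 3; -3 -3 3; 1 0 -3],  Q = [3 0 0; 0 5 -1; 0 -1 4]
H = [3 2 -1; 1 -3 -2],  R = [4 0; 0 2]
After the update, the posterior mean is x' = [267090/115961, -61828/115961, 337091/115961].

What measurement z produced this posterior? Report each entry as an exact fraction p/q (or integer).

z = [3, -2]

x̄ = F·x = [-3, -9, 6]
P̄ = F·P·Fᵀ + Q = [54 51 -45; 51 68 -40; -45 -40 50]
S = H·P̄·Hᵀ + R = [1854 -148; -148 262]
K = P̄·Hᵀ·S⁻¹ = [39813/231922 14523/231922; 37697/231922 -43325/231922; -36565/231922 -42785/231922]
x' − x̄ = [614973/115961, 981821/115961, -358675/115961] = K·y
y = (KᵀK)⁻¹·Kᵀ·(x' − x̄) = [36, -14]
z = y + H·x̄ = [36, -14] + [-33, 12] = [3, -2]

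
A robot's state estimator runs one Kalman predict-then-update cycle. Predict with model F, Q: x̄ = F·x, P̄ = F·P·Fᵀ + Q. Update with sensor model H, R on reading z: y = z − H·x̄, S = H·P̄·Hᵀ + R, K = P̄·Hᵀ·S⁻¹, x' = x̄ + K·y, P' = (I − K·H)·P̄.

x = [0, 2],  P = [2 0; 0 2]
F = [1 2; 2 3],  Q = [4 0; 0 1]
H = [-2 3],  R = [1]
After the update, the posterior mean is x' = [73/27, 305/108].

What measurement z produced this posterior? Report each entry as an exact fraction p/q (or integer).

x̄ = F·x = [4, 6]
P̄ = F·P·Fᵀ + Q = [14 16; 16 27]
S = H·P̄·Hᵀ + R = [108]
K = P̄·Hᵀ·S⁻¹ = [5/27; 49/108]
x' − x̄ = [-35/27, -343/108] = K·y
y = (KᵀK)⁻¹·Kᵀ·(x' − x̄) = [-7]
z = y + H·x̄ = [-7] + [10] = [3]

z = [3]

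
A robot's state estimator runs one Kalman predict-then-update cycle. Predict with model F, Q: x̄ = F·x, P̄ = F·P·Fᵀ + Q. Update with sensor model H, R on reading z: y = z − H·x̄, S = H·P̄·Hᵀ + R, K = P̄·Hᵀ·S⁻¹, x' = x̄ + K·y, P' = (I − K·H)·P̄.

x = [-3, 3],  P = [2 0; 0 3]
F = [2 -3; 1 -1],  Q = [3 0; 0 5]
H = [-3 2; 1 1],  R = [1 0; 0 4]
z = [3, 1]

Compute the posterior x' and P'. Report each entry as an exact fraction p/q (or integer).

x' = [-4103/6257, 3224/6257]
P' = [3739/6257 4905/6257; 4905/6257 7847/6257]

x̄ = F·x = [-15, -6]
P̄ = F·P·Fᵀ + Q = [38 13; 13 10]
y = z − H·x̄ = [-30, 22]
S = H·P̄·Hᵀ + R = [227 -107; -107 78]
K = P̄·Hᵀ·S⁻¹ = [-1407/6257 2161/6257; 979/6257 3188/6257]
x' = x̄ + K·y = [-4103/6257, 3224/6257]
P' = (I − K·H)·P̄ = [3739/6257 4905/6257; 4905/6257 7847/6257]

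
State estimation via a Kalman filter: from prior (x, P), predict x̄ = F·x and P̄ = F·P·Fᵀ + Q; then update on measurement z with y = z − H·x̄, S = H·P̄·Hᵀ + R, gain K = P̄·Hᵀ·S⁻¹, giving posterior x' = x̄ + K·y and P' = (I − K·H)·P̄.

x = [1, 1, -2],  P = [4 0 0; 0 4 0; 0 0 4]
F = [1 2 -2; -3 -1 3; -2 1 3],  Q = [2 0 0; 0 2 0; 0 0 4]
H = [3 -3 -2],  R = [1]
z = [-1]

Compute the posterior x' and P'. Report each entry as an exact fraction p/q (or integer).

x' = [1855/3037, 1178/3037, 2501/3037]
P' = [28970/3037 6904/3037 32952/3037; 6904/3037 8402/3037 -2008/3037; 32952/3037 -2008/3037 52620/3037]

x̄ = F·x = [7, -10, -7]
P̄ = F·P·Fᵀ + Q = [38 -44 -24; -44 78 56; -24 56 60]
y = z − H·x̄ = [-66]
S = H·P̄·Hᵀ + R = [3037]
K = P̄·Hᵀ·S⁻¹ = [294/3037; -478/3037; -360/3037]
x' = x̄ + K·y = [1855/3037, 1178/3037, 2501/3037]
P' = (I − K·H)·P̄ = [28970/3037 6904/3037 32952/3037; 6904/3037 8402/3037 -2008/3037; 32952/3037 -2008/3037 52620/3037]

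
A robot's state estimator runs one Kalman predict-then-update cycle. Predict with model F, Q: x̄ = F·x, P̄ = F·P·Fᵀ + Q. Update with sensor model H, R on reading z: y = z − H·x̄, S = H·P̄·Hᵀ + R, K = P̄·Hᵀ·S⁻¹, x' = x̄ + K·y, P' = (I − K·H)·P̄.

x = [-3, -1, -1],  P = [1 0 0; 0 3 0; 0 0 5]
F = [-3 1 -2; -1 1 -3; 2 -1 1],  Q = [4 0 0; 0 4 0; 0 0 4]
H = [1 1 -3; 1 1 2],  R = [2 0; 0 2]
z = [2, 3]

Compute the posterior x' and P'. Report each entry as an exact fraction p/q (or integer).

x̄ = F·x = [10, 5, -6]
P̄ = F·P·Fᵀ + Q = [36 36 -19; 36 53 -20; -19 -20 16]
y = z − H·x̄ = [-31, 0]
S = H·P̄·Hᵀ + R = [541 104; 104 71]
K = P̄·Hᵀ·S⁻¹ = [5623/27595 4978/27595; 5483/27595 11013/27595; -5449/27595 5261/27595]
x' = x̄ + K·y = [101637/27595, -31998/27595, 3349/27595]
P' = (I − K·H)·P̄ = [98801/27595 -88329/27595 -258/27595; -88329/27595 105931/27595 2212/27595; -258/27595 2212/27595 4284/27595]

x' = [101637/27595, -31998/27595, 3349/27595]
P' = [98801/27595 -88329/27595 -258/27595; -88329/27595 105931/27595 2212/27595; -258/27595 2212/27595 4284/27595]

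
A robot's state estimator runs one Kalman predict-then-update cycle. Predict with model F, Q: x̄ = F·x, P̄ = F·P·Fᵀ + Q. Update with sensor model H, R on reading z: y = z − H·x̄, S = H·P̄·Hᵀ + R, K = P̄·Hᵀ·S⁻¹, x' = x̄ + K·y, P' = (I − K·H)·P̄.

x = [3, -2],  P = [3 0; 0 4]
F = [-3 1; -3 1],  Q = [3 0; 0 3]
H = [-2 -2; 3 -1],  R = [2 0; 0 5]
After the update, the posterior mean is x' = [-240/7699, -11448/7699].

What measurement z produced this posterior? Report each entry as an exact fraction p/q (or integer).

z = [3, 2]

x̄ = F·x = [-11, -11]
P̄ = F·P·Fᵀ + Q = [34 31; 31 34]
S = H·P̄·Hᵀ + R = [522 -260; -260 159]
K = P̄·Hᵀ·S⁻¹ = [-1105/7699 1631/7699; -2665/7699 -1501/7699]
x' − x̄ = [84449/7699, 73241/7699] = K·y
y = (KᵀK)⁻¹·Kᵀ·(x' − x̄) = [-41, 24]
z = y + H·x̄ = [-41, 24] + [44, -22] = [3, 2]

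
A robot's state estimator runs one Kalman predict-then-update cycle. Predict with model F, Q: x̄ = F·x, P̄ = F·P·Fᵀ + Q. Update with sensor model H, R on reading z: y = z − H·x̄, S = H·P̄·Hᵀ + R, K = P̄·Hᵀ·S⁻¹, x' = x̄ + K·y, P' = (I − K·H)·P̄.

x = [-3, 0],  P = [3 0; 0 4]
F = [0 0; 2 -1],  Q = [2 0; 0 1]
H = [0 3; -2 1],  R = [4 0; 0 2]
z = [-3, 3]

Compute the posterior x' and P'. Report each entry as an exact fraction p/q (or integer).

x̄ = F·x = [0, -6]
P̄ = F·P·Fᵀ + Q = [2 0; 0 17]
y = z − H·x̄ = [15, 9]
S = H·P̄·Hᵀ + R = [157 51; 51 27]
K = P̄·Hᵀ·S⁻¹ = [34/273 -314/819; 85/273 34/819]
x' = x̄ + K·y = [-144/91, -87/91]
P' = (I − K·H)·P̄ = [382/819 136/819; 136/819 340/819]

x' = [-144/91, -87/91]
P' = [382/819 136/819; 136/819 340/819]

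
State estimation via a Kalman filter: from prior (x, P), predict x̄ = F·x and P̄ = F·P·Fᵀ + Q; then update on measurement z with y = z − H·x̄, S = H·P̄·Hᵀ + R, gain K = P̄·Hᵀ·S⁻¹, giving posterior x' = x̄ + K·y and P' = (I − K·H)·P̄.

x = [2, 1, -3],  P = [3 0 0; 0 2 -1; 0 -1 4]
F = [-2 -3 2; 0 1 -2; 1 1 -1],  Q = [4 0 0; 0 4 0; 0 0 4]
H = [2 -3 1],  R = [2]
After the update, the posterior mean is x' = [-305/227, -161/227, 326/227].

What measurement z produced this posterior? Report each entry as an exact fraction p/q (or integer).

z = [1]

x̄ = F·x = [-13, 7, 6]
P̄ = F·P·Fᵀ + Q = [62 -30 -25; -30 26 13; -25 13 15]
S = H·P̄·Hᵀ + R = [681]
K = P̄·Hᵀ·S⁻¹ = [63/227; -125/681; -74/681]
x' − x̄ = [2646/227, -1750/227, -1036/227] = K·y
y = (KᵀK)⁻¹·Kᵀ·(x' − x̄) = [42]
z = y + H·x̄ = [42] + [-41] = [1]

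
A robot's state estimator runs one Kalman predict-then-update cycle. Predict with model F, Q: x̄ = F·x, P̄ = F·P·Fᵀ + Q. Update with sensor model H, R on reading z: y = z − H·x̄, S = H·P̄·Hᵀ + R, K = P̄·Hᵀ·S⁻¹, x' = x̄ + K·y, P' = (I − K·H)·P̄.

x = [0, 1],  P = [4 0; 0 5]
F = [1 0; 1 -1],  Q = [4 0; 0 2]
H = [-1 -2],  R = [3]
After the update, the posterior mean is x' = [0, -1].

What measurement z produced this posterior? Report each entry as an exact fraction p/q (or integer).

x̄ = F·x = [0, -1]
P̄ = F·P·Fᵀ + Q = [8 4; 4 11]
S = H·P̄·Hᵀ + R = [71]
K = P̄·Hᵀ·S⁻¹ = [-16/71; -26/71]
x' − x̄ = [0, 0] = K·y
y = (KᵀK)⁻¹·Kᵀ·(x' − x̄) = [0]
z = y + H·x̄ = [0] + [2] = [2]

z = [2]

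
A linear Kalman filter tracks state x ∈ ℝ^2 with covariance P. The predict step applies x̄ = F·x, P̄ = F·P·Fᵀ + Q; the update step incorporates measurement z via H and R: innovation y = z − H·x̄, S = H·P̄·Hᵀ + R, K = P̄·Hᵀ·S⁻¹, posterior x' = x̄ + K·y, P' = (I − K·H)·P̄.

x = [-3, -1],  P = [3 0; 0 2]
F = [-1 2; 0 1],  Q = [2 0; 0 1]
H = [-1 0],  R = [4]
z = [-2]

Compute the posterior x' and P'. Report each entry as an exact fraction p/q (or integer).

x̄ = F·x = [1, -1]
P̄ = F·P·Fᵀ + Q = [13 4; 4 3]
y = z − H·x̄ = [-1]
S = H·P̄·Hᵀ + R = [17]
K = P̄·Hᵀ·S⁻¹ = [-13/17; -4/17]
x' = x̄ + K·y = [30/17, -13/17]
P' = (I − K·H)·P̄ = [52/17 16/17; 16/17 35/17]

x' = [30/17, -13/17]
P' = [52/17 16/17; 16/17 35/17]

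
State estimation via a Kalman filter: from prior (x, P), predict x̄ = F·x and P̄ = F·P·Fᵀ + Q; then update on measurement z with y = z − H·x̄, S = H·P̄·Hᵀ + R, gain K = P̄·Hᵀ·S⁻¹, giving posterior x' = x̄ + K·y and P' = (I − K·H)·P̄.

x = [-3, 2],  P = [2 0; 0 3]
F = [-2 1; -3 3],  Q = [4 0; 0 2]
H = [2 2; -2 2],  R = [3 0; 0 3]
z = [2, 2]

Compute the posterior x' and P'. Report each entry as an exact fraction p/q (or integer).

x̄ = F·x = [8, 15]
P̄ = F·P·Fᵀ + Q = [15 21; 21 47]
y = z − H·x̄ = [-44, -12]
S = H·P̄·Hᵀ + R = [419 128; 128 83]
K = P̄·Hᵀ·S⁻¹ = [1480/6131 -1396/6131; 1544/6131 1460/6131]
x' = x̄ + K·y = [680/6131, 6509/6131]
P' = (I − K·H)·P̄ = [2157/6131 63/6131; 63/6131 2253/6131]

x' = [680/6131, 6509/6131]
P' = [2157/6131 63/6131; 63/6131 2253/6131]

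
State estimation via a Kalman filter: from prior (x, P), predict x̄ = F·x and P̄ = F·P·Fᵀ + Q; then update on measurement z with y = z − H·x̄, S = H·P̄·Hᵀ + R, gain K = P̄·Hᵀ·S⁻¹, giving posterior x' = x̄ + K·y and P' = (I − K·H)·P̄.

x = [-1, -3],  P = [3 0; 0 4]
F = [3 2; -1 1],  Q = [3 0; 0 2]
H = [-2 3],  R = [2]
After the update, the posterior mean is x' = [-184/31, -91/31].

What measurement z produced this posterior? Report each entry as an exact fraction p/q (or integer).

x̄ = F·x = [-9, -2]
P̄ = F·P·Fᵀ + Q = [46 -1; -1 9]
S = H·P̄·Hᵀ + R = [279]
K = P̄·Hᵀ·S⁻¹ = [-95/279; 29/279]
x' − x̄ = [95/31, -29/31] = K·y
y = (KᵀK)⁻¹·Kᵀ·(x' − x̄) = [-9]
z = y + H·x̄ = [-9] + [12] = [3]

z = [3]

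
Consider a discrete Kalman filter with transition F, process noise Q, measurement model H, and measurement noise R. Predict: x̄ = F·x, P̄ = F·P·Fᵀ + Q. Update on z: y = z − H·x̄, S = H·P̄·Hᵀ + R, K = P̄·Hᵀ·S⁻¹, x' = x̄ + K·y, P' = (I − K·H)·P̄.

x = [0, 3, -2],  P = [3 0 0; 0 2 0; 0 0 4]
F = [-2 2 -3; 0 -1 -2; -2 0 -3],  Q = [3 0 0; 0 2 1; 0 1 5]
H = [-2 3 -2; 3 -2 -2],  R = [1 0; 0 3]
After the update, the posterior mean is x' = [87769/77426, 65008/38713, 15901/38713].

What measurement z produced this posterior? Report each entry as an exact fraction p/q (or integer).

z = [2, -1]

x̄ = F·x = [12, 1, 6]
P̄ = F·P·Fᵀ + Q = [59 20 48; 20 20 25; 48 25 53]
S = H·P̄·Hᵀ + R = [473 -148; -148 210]
K = P̄·Hᵀ·S⁻¹ = [-13136/38713 -3399/77426; -5370/38713 -9315/38713; -14223/38713 -12236/38713]
x' − x̄ = [-841343/77426, 26295/38713, -216377/38713] = K·y
y = (KᵀK)⁻¹·Kᵀ·(x' − x̄) = [35, -23]
z = y + H·x̄ = [35, -23] + [-33, 22] = [2, -1]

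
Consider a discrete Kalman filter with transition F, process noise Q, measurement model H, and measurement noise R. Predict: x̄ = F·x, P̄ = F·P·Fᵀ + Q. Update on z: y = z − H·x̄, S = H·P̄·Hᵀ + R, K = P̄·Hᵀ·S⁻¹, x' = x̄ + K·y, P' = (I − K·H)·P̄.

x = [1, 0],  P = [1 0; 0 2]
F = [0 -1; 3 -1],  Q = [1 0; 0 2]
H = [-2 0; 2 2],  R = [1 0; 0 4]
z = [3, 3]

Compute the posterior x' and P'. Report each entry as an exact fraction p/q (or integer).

x̄ = F·x = [0, 3]
P̄ = F·P·Fᵀ + Q = [3 2; 2 13]
y = z − H·x̄ = [3, -3]
S = H·P̄·Hᵀ + R = [13 -20; -20 84]
K = P̄·Hᵀ·S⁻¹ = [-76/173 5/346; 66/173 155/346]
x' = x̄ + K·y = [-471/346, 969/346]
P' = (I − K·H)·P̄ = [38/173 -33/173; -33/173 188/173]

x' = [-471/346, 969/346]
P' = [38/173 -33/173; -33/173 188/173]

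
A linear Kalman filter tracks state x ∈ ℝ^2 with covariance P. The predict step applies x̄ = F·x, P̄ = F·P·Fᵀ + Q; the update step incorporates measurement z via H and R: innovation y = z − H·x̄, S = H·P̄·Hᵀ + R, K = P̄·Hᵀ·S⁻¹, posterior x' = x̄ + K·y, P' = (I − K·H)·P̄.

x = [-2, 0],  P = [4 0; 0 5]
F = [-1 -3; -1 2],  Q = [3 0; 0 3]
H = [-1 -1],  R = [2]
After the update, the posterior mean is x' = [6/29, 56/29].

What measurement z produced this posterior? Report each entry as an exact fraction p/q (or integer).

z = [-2]

x̄ = F·x = [2, 2]
P̄ = F·P·Fᵀ + Q = [52 -26; -26 27]
S = H·P̄·Hᵀ + R = [29]
K = P̄·Hᵀ·S⁻¹ = [-26/29; -1/29]
x' − x̄ = [-52/29, -2/29] = K·y
y = (KᵀK)⁻¹·Kᵀ·(x' − x̄) = [2]
z = y + H·x̄ = [2] + [-4] = [-2]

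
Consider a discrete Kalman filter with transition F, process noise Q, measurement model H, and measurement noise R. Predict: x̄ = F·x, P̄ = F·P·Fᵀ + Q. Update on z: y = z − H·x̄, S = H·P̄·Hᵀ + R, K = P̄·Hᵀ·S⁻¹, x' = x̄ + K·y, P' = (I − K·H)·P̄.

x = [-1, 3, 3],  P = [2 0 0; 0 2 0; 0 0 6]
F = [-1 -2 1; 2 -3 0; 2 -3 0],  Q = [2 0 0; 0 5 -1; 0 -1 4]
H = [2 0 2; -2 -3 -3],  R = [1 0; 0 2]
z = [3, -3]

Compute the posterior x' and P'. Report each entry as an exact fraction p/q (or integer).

x̄ = F·x = [-2, -11, -11]
P̄ = F·P·Fᵀ + Q = [18 8 8; 8 31 25; 8 25 30]
y = z − H·x̄ = [29, -73]
S = H·P̄·Hᵀ + R = [257 -530; -530 1265]
K = P̄·Hᵀ·S⁻¹ = [4252/8841 5972/44205; -2806/8841 -12308/44205; 2/421 -297/2105]
x' = x̄ + K·y = [92174/44205, 5359/44205, -1184/2105]
P' = (I − K·H)·P̄ = [191818/44205 49328/44205 -8628/2105; 49328/44205 31663/44205 -2683/2105; -8628/2105 -2683/2105 8633/2105]

x' = [92174/44205, 5359/44205, -1184/2105]
P' = [191818/44205 49328/44205 -8628/2105; 49328/44205 31663/44205 -2683/2105; -8628/2105 -2683/2105 8633/2105]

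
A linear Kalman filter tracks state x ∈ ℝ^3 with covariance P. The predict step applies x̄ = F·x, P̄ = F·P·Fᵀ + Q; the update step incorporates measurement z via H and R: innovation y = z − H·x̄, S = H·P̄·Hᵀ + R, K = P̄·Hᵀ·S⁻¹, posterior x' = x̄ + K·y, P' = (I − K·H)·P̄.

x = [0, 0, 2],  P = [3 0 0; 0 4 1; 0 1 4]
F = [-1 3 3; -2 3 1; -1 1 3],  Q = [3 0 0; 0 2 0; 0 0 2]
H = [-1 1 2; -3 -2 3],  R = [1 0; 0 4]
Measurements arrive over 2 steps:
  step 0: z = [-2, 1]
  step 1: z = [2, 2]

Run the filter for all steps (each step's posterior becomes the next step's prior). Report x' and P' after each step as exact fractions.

step 0: x' = [56559/62464, -5897/3904, 16219/62464], P' = [646215/62464 -15729/3904 461715/62464; -15729/3904 503/244 -11397/3904; 461715/62464 -11397/3904 339919/62464]
step 1: x' = [-3597802239/867051707, 1695544250/867051707, -1881859845/867051707], P' = [5999527458/867051707 -2546590050/867051707 4247241570/867051707; -2546590050/867051707 1517209401/867051707 -1841751240/867051707; 4247241570/867051707 -1841751240/867051707 3142821106/867051707]

step 0: x̄ = F·x = [6, 2, 6]
step 0: P̄ = F·P·Fᵀ + Q = [96 66 63; 66 60 40; 63 40 51]
step 0: y = z − H·x̄ = [-10, 5]
step 0: S = H·P̄·Hᵀ + R = [137 -199; -199 745]
step 0: K = P̄·Hᵀ·S⁻¹ = [25551/62464 -12543/62464; 983/3904 -775/3904; 35771/62464 -171/62464]
step 0: x' = x̄ + K·y = [56559/62464, -5897/3904, 16219/62464]
step 0: P' = (I − K·H)·P̄ = [646215/62464 -15729/3904 461715/62464; -15729/3904 503/244 -11397/3904; 461715/62464 -11397/3904 339919/62464]
step 1: x̄ = F·x = [-145479/31232, -379955/62464, -51127/31232]
step 1: P̄ = F·P·Fᵀ + Q = [127287/15616 157923/31232 34983/15616; 157923/31232 4287615/62464 -549357/31232; 34983/15616 -549357/31232 149527/15616]
step 1: y = z − H·x̄ = [418433/62464, -600547/31232]
step 1: S = H·P̄·Hᵀ + R = [1665383/62464 -1967829/31232; -1967829/31232 10455391/15616]
step 1: K = P̄·Hᵀ·S⁻¹ = [-51634368/867051707 -40919391/867051707; 380296971/867051707 -229975593/867051707; 196649402/867051707 92560272/867051707]
step 1: x' = x̄ + K·y = [-3597802239/867051707, 1695544250/867051707, -1881859845/867051707]
step 1: P' = (I − K·H)·P̄ = [5999527458/867051707 -2546590050/867051707 4247241570/867051707; -2546590050/867051707 1517209401/867051707 -1841751240/867051707; 4247241570/867051707 -1841751240/867051707 3142821106/867051707]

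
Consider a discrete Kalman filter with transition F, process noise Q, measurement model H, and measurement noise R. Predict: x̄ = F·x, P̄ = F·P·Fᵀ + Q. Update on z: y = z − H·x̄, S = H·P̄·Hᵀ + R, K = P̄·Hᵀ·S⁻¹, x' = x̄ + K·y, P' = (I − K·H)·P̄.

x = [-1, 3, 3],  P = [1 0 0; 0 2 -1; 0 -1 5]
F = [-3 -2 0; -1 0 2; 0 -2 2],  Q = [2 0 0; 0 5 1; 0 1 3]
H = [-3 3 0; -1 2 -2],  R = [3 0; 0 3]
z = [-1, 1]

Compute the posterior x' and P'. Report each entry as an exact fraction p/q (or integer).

x' = [1129/393, 2063/786, 427/786]
P' = [38167/3930 37903/3930 10108/1965; 37903/3930 19466/1965 21359/3930; 10108/1965 21359/3930 14773/3930]

x̄ = F·x = [-3, 7, 0]
P̄ = F·P·Fᵀ + Q = [19 7 12; 7 26 25; 12 25 39]
y = z − H·x̄ = [-31, -16]
S = H·P̄·Hᵀ + R = [282 72; 72 102]
K = P̄·Hᵀ·S⁻¹ = [-44/655 -931/3930; 343/1310 -919/3930; 381/1310 -1174/1965]
x' = x̄ + K·y = [1129/393, 2063/786, 427/786]
P' = (I − K·H)·P̄ = [38167/3930 37903/3930 10108/1965; 37903/3930 19466/1965 21359/3930; 10108/1965 21359/3930 14773/3930]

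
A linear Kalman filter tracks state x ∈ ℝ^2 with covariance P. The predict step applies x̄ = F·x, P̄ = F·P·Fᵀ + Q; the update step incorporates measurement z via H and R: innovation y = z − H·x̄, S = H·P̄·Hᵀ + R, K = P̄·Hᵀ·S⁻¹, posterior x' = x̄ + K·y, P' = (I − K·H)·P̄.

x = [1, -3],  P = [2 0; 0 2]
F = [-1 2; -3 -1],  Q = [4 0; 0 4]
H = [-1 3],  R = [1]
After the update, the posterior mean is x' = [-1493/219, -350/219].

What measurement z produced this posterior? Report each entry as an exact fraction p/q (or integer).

z = [2]

x̄ = F·x = [-7, 0]
P̄ = F·P·Fᵀ + Q = [14 2; 2 24]
S = H·P̄·Hᵀ + R = [219]
K = P̄·Hᵀ·S⁻¹ = [-8/219; 70/219]
x' − x̄ = [40/219, -350/219] = K·y
y = (KᵀK)⁻¹·Kᵀ·(x' − x̄) = [-5]
z = y + H·x̄ = [-5] + [7] = [2]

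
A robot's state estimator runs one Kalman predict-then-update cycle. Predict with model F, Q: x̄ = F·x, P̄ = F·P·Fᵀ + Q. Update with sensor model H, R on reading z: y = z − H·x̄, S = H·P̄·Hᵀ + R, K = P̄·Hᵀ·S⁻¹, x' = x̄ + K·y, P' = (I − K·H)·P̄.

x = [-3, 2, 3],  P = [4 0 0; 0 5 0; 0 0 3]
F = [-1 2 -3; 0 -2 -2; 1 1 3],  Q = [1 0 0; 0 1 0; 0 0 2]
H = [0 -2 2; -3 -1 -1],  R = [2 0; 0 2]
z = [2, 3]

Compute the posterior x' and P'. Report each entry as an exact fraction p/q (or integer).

x' = [-17441/83077, -142319/83077, -53603/83077]
P' = [84391/83077 -94809/83077 -94486/83077; -94809/83077 146224/83077 125005/83077; -94486/83077 125005/83077 145151/83077]

x̄ = F·x = [-2, -10, 8]
P̄ = F·P·Fᵀ + Q = [52 -2 -21; -2 33 -28; -21 -28 38]
y = z − H·x̄ = [-34, -5]
S = H·P̄·Hᵀ + R = [510 104; 104 347]
K = P̄·Hᵀ·S⁻¹ = [323/83077 -31939/83077; -21219/83077 6599/83077; 20146/83077 6651/83077]
x' = x̄ + K·y = [-17441/83077, -142319/83077, -53603/83077]
P' = (I − K·H)·P̄ = [84391/83077 -94809/83077 -94486/83077; -94809/83077 146224/83077 125005/83077; -94486/83077 125005/83077 145151/83077]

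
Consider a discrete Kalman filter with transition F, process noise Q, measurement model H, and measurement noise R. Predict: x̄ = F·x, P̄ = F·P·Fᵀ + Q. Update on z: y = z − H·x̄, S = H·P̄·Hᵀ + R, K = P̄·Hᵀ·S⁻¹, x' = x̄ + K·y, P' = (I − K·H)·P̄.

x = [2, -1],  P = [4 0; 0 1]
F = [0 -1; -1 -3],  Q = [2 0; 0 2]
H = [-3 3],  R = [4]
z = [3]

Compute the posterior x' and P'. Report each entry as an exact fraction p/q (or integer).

x' = [1, 55/28]
P' = [3 3; 3 24/7]

x̄ = F·x = [1, 1]
P̄ = F·P·Fᵀ + Q = [3 3; 3 15]
y = z − H·x̄ = [3]
S = H·P̄·Hᵀ + R = [112]
K = P̄·Hᵀ·S⁻¹ = [0; 9/28]
x' = x̄ + K·y = [1, 55/28]
P' = (I − K·H)·P̄ = [3 3; 3 24/7]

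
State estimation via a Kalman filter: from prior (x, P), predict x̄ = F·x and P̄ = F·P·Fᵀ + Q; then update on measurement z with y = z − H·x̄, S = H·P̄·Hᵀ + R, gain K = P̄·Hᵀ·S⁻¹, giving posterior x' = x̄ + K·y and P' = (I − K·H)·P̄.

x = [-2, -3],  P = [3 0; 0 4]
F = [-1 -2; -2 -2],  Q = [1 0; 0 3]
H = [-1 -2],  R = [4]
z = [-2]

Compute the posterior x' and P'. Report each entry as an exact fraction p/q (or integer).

x' = [56/59, 44/59]
P' = [156/59 -46/59; -46/59 65/59]

x̄ = F·x = [8, 10]
P̄ = F·P·Fᵀ + Q = [20 22; 22 31]
y = z − H·x̄ = [26]
S = H·P̄·Hᵀ + R = [236]
K = P̄·Hᵀ·S⁻¹ = [-16/59; -21/59]
x' = x̄ + K·y = [56/59, 44/59]
P' = (I − K·H)·P̄ = [156/59 -46/59; -46/59 65/59]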